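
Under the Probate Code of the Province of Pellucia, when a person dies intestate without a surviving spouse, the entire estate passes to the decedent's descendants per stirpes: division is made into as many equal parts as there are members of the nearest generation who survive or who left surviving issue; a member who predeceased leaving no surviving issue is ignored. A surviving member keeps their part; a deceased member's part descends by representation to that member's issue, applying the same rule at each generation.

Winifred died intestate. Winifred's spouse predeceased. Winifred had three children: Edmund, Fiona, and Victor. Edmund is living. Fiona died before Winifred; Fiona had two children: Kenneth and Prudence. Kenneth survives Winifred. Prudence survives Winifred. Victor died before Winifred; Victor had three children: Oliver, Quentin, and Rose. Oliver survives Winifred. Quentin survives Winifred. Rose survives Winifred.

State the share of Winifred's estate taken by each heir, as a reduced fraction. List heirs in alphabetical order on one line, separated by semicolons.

There is no surviving spouse, so the entire estate passes to Winifred's descendants per stirpes.
The estate is divided into 3 equal shares of 1/3 among Edmund, Fiona, Victor.
Edmund is living and takes 1/3.
Fiona predeceased; the 1/3 allotted to Fiona's branch passes to Fiona's issue by representation.
The 1/3 is divided into 2 equal shares of 1/6 among Kenneth, Prudence.
Kenneth is living and takes 1/6.
Prudence is living and takes 1/6.
Victor predeceased; the 1/3 allotted to Victor's branch passes to Victor's issue by representation.
The 1/3 is divided into 3 equal shares of 1/9 among Oliver, Quentin, Rose.
Oliver is living and takes 1/9.
Quentin is living and takes 1/9.
Rose is living and takes 1/9.

Edmund 1/3; Kenneth 1/6; Oliver 1/9; Prudence 1/6; Quentin 1/9; Rose 1/9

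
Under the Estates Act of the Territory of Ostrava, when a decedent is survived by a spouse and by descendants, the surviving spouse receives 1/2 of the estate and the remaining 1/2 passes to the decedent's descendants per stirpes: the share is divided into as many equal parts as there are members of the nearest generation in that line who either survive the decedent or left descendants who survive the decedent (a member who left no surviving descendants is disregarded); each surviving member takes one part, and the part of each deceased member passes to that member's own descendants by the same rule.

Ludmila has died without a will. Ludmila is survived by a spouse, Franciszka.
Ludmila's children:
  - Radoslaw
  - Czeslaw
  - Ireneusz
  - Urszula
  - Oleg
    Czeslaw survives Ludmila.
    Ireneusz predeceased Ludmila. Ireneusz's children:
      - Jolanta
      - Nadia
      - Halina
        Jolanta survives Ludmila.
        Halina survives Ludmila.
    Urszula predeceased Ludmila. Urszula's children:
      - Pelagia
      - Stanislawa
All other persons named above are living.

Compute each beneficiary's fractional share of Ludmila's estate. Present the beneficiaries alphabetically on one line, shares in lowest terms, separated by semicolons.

Czeslaw 1/10; Franciszka 1/2; Halina 1/30; Jolanta 1/30; Nadia 1/30; Oleg 1/10; Pelagia 1/20; Radoslaw 1/10; Stanislawa 1/20

Franciszka, as surviving spouse, takes 1/2.
The remaining 1/2 passes to Ludmila's descendants per stirpes.
The 1/2 is divided into 5 equal shares of 1/10 among Radoslaw, Czeslaw, Ireneusz, Urszula, Oleg.
Radoslaw is living and takes 1/10.
Czeslaw is living and takes 1/10.
Ireneusz predeceased; the 1/10 allotted to Ireneusz's branch passes to Ireneusz's issue by representation.
The 1/10 is divided into 3 equal shares of 1/30 among Jolanta, Nadia, Halina.
Jolanta is living and takes 1/30.
Nadia is living and takes 1/30.
Halina is living and takes 1/30.
Urszula predeceased; the 1/10 allotted to Urszula's branch passes to Urszula's issue by representation.
The 1/10 is divided into 2 equal shares of 1/20 among Pelagia, Stanislawa.
Pelagia is living and takes 1/20.
Stanislawa is living and takes 1/20.
Oleg is living and takes 1/10.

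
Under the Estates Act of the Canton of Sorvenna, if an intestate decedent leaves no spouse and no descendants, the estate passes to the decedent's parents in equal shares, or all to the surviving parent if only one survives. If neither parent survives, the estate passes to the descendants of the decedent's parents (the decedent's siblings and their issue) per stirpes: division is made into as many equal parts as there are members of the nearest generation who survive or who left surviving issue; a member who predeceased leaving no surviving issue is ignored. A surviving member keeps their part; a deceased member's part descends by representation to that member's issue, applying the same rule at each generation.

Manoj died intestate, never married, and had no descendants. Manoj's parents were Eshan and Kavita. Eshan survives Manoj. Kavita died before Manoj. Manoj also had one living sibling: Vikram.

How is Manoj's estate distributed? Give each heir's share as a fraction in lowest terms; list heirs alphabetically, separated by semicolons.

Eshan 1

Only one parent, Eshan, survives, so Eshan takes the entire estate. The siblings take nothing because a surviving parent has priority.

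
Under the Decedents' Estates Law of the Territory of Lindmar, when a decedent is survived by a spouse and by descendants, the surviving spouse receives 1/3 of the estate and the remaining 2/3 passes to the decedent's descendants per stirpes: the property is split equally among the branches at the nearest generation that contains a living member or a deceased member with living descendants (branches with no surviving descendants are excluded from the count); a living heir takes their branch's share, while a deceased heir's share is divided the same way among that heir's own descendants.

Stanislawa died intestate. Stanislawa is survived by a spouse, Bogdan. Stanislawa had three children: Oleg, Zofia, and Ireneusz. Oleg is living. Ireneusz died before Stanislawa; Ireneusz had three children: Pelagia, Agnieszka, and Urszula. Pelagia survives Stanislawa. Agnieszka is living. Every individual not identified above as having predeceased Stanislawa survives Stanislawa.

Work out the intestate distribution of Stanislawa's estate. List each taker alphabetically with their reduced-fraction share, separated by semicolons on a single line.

Bogdan, as surviving spouse, takes 1/3.
The remaining 2/3 passes to Stanislawa's descendants per stirpes.
The 2/3 is divided into 3 equal shares of 2/9 among Oleg, Zofia, Ireneusz.
Oleg is living and takes 2/9.
Zofia is living and takes 2/9.
Ireneusz predeceased; the 2/9 allotted to Ireneusz's branch passes to Ireneusz's issue by representation.
The 2/9 is divided into 3 equal shares of 2/27 among Pelagia, Agnieszka, Urszula.
Pelagia is living and takes 2/27.
Agnieszka is living and takes 2/27.
Urszula is living and takes 2/27.

Agnieszka 2/27; Bogdan 1/3; Oleg 2/9; Pelagia 2/27; Urszula 2/27; Zofia 2/9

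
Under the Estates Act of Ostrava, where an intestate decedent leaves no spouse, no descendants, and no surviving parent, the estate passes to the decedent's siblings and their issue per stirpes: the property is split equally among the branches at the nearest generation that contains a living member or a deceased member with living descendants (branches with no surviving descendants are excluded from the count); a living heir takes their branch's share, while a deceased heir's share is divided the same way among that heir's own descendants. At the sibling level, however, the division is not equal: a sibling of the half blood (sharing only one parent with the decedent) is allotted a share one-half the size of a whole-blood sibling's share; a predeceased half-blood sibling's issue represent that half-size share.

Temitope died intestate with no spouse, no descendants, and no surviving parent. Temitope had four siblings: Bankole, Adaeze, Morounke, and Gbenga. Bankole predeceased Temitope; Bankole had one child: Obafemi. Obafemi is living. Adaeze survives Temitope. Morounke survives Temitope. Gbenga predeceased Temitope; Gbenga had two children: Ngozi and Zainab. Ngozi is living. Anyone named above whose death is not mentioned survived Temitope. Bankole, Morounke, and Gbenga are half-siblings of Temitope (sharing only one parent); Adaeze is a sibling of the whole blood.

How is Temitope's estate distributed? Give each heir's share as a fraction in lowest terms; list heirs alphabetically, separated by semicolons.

Adaeze 2/5; Morounke 1/5; Ngozi 1/10; Obafemi 1/5; Zainab 1/10

No spouse, descendants, or parent survives, so the estate passes to Temitope's siblings per stirpes.
Half-blood siblings count for one-half the weight of whole-blood siblings at the initial division.
Dividing 1 in proportion to weights (total weight 5/2): Bankole (weight 1/2) → 1/5; Adaeze (weight 1) → 2/5; Morounke (weight 1/2) → 1/5; Gbenga (weight 1/2) → 1/5.
Bankole predeceased; the 1/5 allotted to Bankole's branch passes to Bankole's issue by representation.
Obafemi is the sole taker at this level and receives the full 1/5.
Adaeze is living and takes 2/5.
Morounke is living and takes 1/5.
Gbenga predeceased; the 1/5 allotted to Gbenga's branch passes to Gbenga's issue by representation.
The 1/5 is divided into 2 equal shares of 1/10 among Ngozi, Zainab.
Ngozi is living and takes 1/10.
Zainab is living and takes 1/10.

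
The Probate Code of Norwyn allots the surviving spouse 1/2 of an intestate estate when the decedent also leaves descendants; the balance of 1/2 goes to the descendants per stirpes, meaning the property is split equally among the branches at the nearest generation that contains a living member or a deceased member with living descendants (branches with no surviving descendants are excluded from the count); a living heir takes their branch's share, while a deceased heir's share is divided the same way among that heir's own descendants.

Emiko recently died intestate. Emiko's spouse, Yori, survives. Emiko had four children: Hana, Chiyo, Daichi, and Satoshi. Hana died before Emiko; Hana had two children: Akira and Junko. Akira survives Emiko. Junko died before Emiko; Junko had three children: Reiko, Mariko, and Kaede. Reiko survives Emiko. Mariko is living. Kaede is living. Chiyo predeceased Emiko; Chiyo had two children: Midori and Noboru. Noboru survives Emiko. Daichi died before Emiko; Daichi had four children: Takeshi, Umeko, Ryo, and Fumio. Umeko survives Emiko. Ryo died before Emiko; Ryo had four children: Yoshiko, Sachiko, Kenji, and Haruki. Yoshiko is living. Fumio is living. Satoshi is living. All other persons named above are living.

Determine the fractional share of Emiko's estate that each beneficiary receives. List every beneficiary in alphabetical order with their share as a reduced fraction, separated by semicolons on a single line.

Akira 1/16; Fumio 1/32; Haruki 1/128; Kaede 1/48; Kenji 1/128; Mariko 1/48; Midori 1/16; Noboru 1/16; Reiko 1/48; Sachiko 1/128; Satoshi 1/8; Takeshi 1/32; Umeko 1/32; Yori 1/2; Yoshiko 1/128

Yori, as surviving spouse, takes 1/2.
The remaining 1/2 passes to Emiko's descendants per stirpes.
The 1/2 is divided into 4 equal shares of 1/8 among Hana, Chiyo, Daichi, Satoshi.
Hana predeceased; the 1/8 allotted to Hana's branch passes to Hana's issue by representation.
The 1/8 is divided into 2 equal shares of 1/16 among Akira, Junko.
Akira is living and takes 1/16.
Junko predeceased; the 1/16 allotted to Junko's branch passes to Junko's issue by representation.
The 1/16 is divided into 3 equal shares of 1/48 among Reiko, Mariko, Kaede.
Reiko is living and takes 1/48.
Mariko is living and takes 1/48.
Kaede is living and takes 1/48.
Chiyo predeceased; the 1/8 allotted to Chiyo's branch passes to Chiyo's issue by representation.
The 1/8 is divided into 2 equal shares of 1/16 among Midori, Noboru.
Midori is living and takes 1/16.
Noboru is living and takes 1/16.
Daichi predeceased; the 1/8 allotted to Daichi's branch passes to Daichi's issue by representation.
The 1/8 is divided into 4 equal shares of 1/32 among Takeshi, Umeko, Ryo, Fumio.
Takeshi is living and takes 1/32.
Umeko is living and takes 1/32.
Ryo predeceased; the 1/32 allotted to Ryo's branch passes to Ryo's issue by representation.
The 1/32 is divided into 4 equal shares of 1/128 among Yoshiko, Sachiko, Kenji, Haruki.
Yoshiko is living and takes 1/128.
Sachiko is living and takes 1/128.
Kenji is living and takes 1/128.
Haruki is living and takes 1/128.
Fumio is living and takes 1/32.
Satoshi is living and takes 1/8.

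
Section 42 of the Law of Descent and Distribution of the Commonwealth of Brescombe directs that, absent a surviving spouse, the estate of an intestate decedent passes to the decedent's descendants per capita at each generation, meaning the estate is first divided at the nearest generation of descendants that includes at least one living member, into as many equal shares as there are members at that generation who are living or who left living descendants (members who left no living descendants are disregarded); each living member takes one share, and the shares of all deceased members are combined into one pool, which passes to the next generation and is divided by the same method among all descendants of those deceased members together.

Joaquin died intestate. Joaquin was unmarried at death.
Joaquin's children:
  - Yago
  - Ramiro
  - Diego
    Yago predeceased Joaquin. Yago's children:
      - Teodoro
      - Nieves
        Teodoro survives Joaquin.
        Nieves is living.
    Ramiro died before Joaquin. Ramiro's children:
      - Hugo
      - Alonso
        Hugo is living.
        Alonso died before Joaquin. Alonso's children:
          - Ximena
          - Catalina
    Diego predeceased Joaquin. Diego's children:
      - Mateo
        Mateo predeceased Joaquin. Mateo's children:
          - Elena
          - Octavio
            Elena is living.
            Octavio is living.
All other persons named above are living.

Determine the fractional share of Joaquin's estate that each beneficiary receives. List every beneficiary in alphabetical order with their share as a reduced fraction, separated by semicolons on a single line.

Catalina 1/10; Elena 1/10; Hugo 1/5; Nieves 1/5; Octavio 1/10; Teodoro 1/5; Ximena 1/10

There is no surviving spouse, so the entire estate passes to Joaquin's descendants per capita at each generation.
No one at generation 1 (Yago, Ramiro, Diego) is living; moving to the next generation.
At generation 2 (Teodoro, Nieves, Hugo, Alonso, Mateo) there are 5 shares of (1)/5 = 1/5 each.
Living: Teodoro, Nieves, and Hugo — each takes 1/5.
Deceased: Alonso and Mateo. Their combined 2/5 is pooled and carried to generation 3.
At generation 3 (Ximena, Catalina, Elena, Octavio) there are 4 shares of (2/5)/4 = 1/10 each.
Living: Ximena, Catalina, Elena, and Octavio — each takes 1/10.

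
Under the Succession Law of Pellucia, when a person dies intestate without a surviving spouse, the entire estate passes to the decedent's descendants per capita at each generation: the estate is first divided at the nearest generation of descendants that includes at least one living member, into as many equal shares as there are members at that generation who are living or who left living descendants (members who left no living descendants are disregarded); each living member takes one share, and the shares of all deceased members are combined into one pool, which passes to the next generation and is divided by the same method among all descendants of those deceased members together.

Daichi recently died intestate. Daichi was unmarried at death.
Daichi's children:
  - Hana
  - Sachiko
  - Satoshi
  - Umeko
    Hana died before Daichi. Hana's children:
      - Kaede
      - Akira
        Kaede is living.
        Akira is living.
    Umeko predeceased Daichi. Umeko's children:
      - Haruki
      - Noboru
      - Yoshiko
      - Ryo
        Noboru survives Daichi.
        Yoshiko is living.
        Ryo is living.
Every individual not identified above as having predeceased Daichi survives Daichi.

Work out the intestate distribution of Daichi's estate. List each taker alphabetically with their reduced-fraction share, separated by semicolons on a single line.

There is no surviving spouse, so the entire estate passes to Daichi's descendants per capita at each generation.
At generation 1 (Hana, Sachiko, Satoshi, Umeko) there are 4 shares of (1)/4 = 1/4 each.
Living: Sachiko and Satoshi — each takes 1/4.
Deceased: Hana and Umeko. Their combined 1/2 is pooled and carried to generation 2.
At generation 2 (Kaede, Akira, Haruki, Noboru, Yoshiko, Ryo) there are 6 shares of (1/2)/6 = 1/12 each.
Living: Kaede, Akira, Haruki, Noboru, Yoshiko, and Ryo — each takes 1/12.

Akira 1/12; Haruki 1/12; Kaede 1/12; Noboru 1/12; Ryo 1/12; Sachiko 1/4; Satoshi 1/4; Yoshiko 1/12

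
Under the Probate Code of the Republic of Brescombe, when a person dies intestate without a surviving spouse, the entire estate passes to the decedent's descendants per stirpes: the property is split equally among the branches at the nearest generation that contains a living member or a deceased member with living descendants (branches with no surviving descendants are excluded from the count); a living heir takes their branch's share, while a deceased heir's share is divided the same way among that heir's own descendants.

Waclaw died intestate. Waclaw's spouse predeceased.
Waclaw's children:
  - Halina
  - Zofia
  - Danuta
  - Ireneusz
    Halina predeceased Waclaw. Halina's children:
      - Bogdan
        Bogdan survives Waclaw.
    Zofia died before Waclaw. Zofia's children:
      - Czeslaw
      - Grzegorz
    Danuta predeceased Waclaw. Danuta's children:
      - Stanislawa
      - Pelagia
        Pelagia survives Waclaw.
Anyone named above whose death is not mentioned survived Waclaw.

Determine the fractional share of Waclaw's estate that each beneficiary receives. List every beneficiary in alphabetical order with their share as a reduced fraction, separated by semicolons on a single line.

Bogdan 1/4; Czeslaw 1/8; Grzegorz 1/8; Ireneusz 1/4; Pelagia 1/8; Stanislawa 1/8

There is no surviving spouse, so the entire estate passes to Waclaw's descendants per stirpes.
The estate is divided into 4 equal shares of 1/4 among Halina, Zofia, Danuta, Ireneusz.
Halina predeceased; the 1/4 allotted to Halina's branch passes to Halina's issue by representation.
Bogdan is the sole taker at this level and receives the full 1/4.
Zofia predeceased; the 1/4 allotted to Zofia's branch passes to Zofia's issue by representation.
The 1/4 is divided into 2 equal shares of 1/8 among Czeslaw, Grzegorz.
Czeslaw is living and takes 1/8.
Grzegorz is living and takes 1/8.
Danuta predeceased; the 1/4 allotted to Danuta's branch passes to Danuta's issue by representation.
The 1/4 is divided into 2 equal shares of 1/8 among Stanislawa, Pelagia.
Stanislawa is living and takes 1/8.
Pelagia is living and takes 1/8.
Ireneusz is living and takes 1/4.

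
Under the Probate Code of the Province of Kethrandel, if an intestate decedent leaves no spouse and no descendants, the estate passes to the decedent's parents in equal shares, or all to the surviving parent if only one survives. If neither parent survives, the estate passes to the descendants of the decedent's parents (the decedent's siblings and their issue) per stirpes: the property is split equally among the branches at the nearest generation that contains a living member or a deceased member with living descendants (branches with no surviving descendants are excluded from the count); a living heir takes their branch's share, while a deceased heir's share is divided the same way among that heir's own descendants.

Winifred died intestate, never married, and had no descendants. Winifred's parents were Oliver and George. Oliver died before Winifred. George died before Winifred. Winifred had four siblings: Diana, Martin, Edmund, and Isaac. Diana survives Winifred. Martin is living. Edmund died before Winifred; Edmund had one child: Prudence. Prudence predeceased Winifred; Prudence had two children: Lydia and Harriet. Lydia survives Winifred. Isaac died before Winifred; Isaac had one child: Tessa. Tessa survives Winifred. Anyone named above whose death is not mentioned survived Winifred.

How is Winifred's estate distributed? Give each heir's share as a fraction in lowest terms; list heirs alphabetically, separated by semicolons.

Neither parent survives and there are no descendants, so the estate passes to Winifred's siblings and their issue per stirpes.
The estate is divided into 4 equal shares of 1/4 among Diana, Martin, Edmund, Isaac.
Diana is living and takes 1/4.
Martin is living and takes 1/4.
Edmund predeceased; the 1/4 allotted to Edmund's branch passes to Edmund's issue by representation.
Prudence's line is the sole branch at this level, so the full 1/4 passes to Prudence's issue by representation.
The 1/4 is divided into 2 equal shares of 1/8 among Lydia, Harriet.
Lydia is living and takes 1/8.
Harriet is living and takes 1/8.
Isaac predeceased; the 1/4 allotted to Isaac's branch passes to Isaac's issue by representation.
Tessa is the sole taker at this level and receives the full 1/4.

Diana 1/4; Harriet 1/8; Lydia 1/8; Martin 1/4; Tessa 1/4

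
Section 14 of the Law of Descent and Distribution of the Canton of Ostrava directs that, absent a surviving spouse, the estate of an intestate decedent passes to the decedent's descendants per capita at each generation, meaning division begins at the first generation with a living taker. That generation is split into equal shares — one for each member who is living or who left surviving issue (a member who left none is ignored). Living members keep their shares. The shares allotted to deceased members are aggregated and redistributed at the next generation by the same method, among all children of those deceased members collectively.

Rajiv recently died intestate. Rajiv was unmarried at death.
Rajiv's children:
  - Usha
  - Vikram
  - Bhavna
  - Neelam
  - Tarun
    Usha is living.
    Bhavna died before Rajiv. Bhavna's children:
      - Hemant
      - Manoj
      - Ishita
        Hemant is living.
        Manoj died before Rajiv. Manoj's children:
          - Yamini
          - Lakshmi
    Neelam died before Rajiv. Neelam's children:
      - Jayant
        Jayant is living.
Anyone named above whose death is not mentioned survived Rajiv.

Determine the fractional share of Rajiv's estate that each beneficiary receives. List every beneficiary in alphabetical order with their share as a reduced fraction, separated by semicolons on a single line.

There is no surviving spouse, so the entire estate passes to Rajiv's descendants per capita at each generation.
At generation 1 (Usha, Vikram, Bhavna, Neelam, Tarun) there are 5 shares of (1)/5 = 1/5 each.
Living: Usha, Vikram, and Tarun — each takes 1/5.
Deceased: Bhavna and Neelam. Their combined 2/5 is pooled and carried to generation 2.
At generation 2 (Hemant, Manoj, Ishita, Jayant) there are 4 shares of (2/5)/4 = 1/10 each.
Living: Hemant, Ishita, and Jayant — each takes 1/10.
Deceased: Manoj. That 1/10 share is carried to generation 3.
At generation 3 (Yamini, Lakshmi) there are 2 shares of (1/10)/2 = 1/20 each.
Living: Yamini and Lakshmi — each takes 1/20.

Hemant 1/10; Ishita 1/10; Jayant 1/10; Lakshmi 1/20; Tarun 1/5; Usha 1/5; Vikram 1/5; Yamini 1/20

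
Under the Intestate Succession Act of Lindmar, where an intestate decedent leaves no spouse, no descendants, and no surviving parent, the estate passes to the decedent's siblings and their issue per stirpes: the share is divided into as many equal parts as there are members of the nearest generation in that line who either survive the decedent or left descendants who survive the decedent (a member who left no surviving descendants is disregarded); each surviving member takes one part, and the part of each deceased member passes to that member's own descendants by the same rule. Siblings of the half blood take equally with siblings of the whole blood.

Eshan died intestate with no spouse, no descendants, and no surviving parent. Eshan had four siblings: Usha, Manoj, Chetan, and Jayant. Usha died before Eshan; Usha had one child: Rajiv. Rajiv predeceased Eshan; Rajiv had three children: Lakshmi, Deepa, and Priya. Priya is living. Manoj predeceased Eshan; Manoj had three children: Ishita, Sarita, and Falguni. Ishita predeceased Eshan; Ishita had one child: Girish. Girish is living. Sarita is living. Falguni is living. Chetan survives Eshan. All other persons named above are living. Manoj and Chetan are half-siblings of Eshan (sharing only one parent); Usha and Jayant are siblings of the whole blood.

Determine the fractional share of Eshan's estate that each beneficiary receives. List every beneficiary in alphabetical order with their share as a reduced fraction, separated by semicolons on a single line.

No spouse, descendants, or parent survives, so the estate passes to Eshan's siblings per stirpes.
Half-blood and whole-blood siblings take equally under the stated rule.
The estate is divided into 4 equal shares of 1/4 among Usha, Manoj, Chetan, Jayant.
Usha predeceased; the 1/4 allotted to Usha's branch passes to Usha's issue by representation.
Rajiv's line is the sole branch at this level, so the full 1/4 passes to Rajiv's issue by representation.
The 1/4 is divided into 3 equal shares of 1/12 among Lakshmi, Deepa, Priya.
Lakshmi is living and takes 1/12.
Deepa is living and takes 1/12.
Priya is living and takes 1/12.
Manoj predeceased; the 1/4 allotted to Manoj's branch passes to Manoj's issue by representation.
The 1/4 is divided into 3 equal shares of 1/12 among Ishita, Sarita, Falguni.
Ishita predeceased; the 1/12 allotted to Ishita's branch passes to Ishita's issue by representation.
Girish is the sole taker at this level and receives the full 1/12.
Sarita is living and takes 1/12.
Falguni is living and takes 1/12.
Chetan is living and takes 1/4.
Jayant is living and takes 1/4.

Chetan 1/4; Deepa 1/12; Falguni 1/12; Girish 1/12; Jayant 1/4; Lakshmi 1/12; Priya 1/12; Sarita 1/12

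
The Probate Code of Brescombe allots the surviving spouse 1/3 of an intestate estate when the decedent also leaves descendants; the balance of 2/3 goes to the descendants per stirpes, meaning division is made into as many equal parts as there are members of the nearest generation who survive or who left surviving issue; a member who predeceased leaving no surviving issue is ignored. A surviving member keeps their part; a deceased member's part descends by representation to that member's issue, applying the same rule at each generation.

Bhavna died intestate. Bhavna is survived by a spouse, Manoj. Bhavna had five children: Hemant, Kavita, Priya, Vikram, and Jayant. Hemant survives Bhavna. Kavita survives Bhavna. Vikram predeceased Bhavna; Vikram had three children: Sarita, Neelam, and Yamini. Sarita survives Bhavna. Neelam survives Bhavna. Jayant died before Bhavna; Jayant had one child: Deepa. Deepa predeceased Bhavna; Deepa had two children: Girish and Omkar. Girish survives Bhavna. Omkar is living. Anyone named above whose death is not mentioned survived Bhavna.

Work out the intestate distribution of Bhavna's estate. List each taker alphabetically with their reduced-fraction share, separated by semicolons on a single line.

Girish 1/15; Hemant 2/15; Kavita 2/15; Manoj 1/3; Neelam 2/45; Omkar 1/15; Priya 2/15; Sarita 2/45; Yamini 2/45

Manoj, as surviving spouse, takes 1/3.
The remaining 2/3 passes to Bhavna's descendants per stirpes.
The 2/3 is divided into 5 equal shares of 2/15 among Hemant, Kavita, Priya, Vikram, Jayant.
Hemant is living and takes 2/15.
Kavita is living and takes 2/15.
Priya is living and takes 2/15.
Vikram predeceased; the 2/15 allotted to Vikram's branch passes to Vikram's issue by representation.
The 2/15 is divided into 3 equal shares of 2/45 among Sarita, Neelam, Yamini.
Sarita is living and takes 2/45.
Neelam is living and takes 2/45.
Yamini is living and takes 2/45.
Jayant predeceased; the 2/15 allotted to Jayant's branch passes to Jayant's issue by representation.
Deepa's line is the sole branch at this level, so the full 2/15 passes to Deepa's issue by representation.
The 2/15 is divided into 2 equal shares of 1/15 among Girish, Omkar.
Girish is living and takes 1/15.
Omkar is living and takes 1/15.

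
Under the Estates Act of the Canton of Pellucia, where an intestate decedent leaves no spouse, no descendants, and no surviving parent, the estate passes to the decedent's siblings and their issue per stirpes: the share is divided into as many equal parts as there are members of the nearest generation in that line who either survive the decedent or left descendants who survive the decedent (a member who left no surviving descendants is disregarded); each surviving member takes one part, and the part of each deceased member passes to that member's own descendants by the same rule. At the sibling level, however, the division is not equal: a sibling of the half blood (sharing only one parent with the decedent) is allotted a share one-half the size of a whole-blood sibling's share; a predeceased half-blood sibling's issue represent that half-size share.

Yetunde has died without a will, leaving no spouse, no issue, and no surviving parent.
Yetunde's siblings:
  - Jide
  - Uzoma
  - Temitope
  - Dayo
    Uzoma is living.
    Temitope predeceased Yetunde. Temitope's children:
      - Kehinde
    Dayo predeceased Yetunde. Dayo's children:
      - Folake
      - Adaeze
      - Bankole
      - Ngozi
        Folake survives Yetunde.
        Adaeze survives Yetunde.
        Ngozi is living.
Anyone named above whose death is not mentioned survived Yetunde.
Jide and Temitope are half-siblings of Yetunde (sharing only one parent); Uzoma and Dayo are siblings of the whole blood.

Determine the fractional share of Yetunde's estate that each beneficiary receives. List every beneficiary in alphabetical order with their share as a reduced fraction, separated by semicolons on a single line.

Adaeze 1/12; Bankole 1/12; Folake 1/12; Jide 1/6; Kehinde 1/6; Ngozi 1/12; Uzoma 1/3

No spouse, descendants, or parent survives, so the estate passes to Yetunde's siblings per stirpes.
Half-blood siblings count for one-half the weight of whole-blood siblings at the initial division.
Dividing 1 in proportion to weights (total weight 3): Jide (weight 1/2) → 1/6; Uzoma (weight 1) → 1/3; Temitope (weight 1/2) → 1/6; Dayo (weight 1) → 1/3.
Jide is living and takes 1/6.
Uzoma is living and takes 1/3.
Temitope predeceased; the 1/6 allotted to Temitope's branch passes to Temitope's issue by representation.
Kehinde is the sole taker at this level and receives the full 1/6.
Dayo predeceased; the 1/3 allotted to Dayo's branch passes to Dayo's issue by representation.
The 1/3 is divided into 4 equal shares of 1/12 among Folake, Adaeze, Bankole, Ngozi.
Folake is living and takes 1/12.
Adaeze is living and takes 1/12.
Bankole is living and takes 1/12.
Ngozi is living and takes 1/12.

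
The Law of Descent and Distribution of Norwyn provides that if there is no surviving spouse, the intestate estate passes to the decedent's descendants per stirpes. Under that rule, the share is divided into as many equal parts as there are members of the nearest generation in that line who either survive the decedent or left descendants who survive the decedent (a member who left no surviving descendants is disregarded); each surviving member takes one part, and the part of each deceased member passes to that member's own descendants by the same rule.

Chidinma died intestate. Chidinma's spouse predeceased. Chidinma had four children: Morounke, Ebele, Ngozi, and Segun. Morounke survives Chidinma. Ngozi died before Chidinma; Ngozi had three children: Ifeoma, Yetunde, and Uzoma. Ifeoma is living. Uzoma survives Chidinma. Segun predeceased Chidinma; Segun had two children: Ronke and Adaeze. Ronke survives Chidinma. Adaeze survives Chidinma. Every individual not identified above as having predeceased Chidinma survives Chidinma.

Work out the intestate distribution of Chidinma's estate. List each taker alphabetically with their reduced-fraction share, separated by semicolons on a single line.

Adaeze 1/8; Ebele 1/4; Ifeoma 1/12; Morounke 1/4; Ronke 1/8; Uzoma 1/12; Yetunde 1/12

There is no surviving spouse, so the entire estate passes to Chidinma's descendants per stirpes.
The estate is divided into 4 equal shares of 1/4 among Morounke, Ebele, Ngozi, Segun.
Morounke is living and takes 1/4.
Ebele is living and takes 1/4.
Ngozi predeceased; the 1/4 allotted to Ngozi's branch passes to Ngozi's issue by representation.
The 1/4 is divided into 3 equal shares of 1/12 among Ifeoma, Yetunde, Uzoma.
Ifeoma is living and takes 1/12.
Yetunde is living and takes 1/12.
Uzoma is living and takes 1/12.
Segun predeceased; the 1/4 allotted to Segun's branch passes to Segun's issue by representation.
The 1/4 is divided into 2 equal shares of 1/8 among Ronke, Adaeze.
Ronke is living and takes 1/8.
Adaeze is living and takes 1/8.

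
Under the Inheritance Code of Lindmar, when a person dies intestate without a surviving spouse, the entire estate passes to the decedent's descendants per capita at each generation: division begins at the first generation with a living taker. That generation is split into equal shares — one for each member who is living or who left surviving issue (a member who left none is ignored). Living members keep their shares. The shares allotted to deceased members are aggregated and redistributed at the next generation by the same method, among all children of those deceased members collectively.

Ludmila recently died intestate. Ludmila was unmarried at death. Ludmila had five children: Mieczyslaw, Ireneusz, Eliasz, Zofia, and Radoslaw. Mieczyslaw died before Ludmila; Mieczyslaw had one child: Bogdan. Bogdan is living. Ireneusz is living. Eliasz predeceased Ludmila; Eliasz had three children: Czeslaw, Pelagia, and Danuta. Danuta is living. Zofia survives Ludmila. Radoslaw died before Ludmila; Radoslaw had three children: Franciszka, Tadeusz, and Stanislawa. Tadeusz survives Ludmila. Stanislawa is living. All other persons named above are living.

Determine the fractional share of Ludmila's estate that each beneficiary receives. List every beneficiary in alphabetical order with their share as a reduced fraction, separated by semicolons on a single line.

There is no surviving spouse, so the entire estate passes to Ludmila's descendants per capita at each generation.
At generation 1 (Mieczyslaw, Ireneusz, Eliasz, Zofia, Radoslaw) there are 5 shares of (1)/5 = 1/5 each.
Living: Ireneusz and Zofia — each takes 1/5.
Deceased: Mieczyslaw, Eliasz, and Radoslaw. Their combined 3/5 is pooled and carried to generation 2.
At generation 2 (Bogdan, Czeslaw, Pelagia, Danuta, Franciszka, Tadeusz, Stanislawa) there are 7 shares of (3/5)/7 = 3/35 each.
Living: Bogdan, Czeslaw, Pelagia, Danuta, Franciszka, Tadeusz, and Stanislawa — each takes 3/35.

Bogdan 3/35; Czeslaw 3/35; Danuta 3/35; Franciszka 3/35; Ireneusz 1/5; Pelagia 3/35; Stanislawa 3/35; Tadeusz 3/35; Zofia 1/5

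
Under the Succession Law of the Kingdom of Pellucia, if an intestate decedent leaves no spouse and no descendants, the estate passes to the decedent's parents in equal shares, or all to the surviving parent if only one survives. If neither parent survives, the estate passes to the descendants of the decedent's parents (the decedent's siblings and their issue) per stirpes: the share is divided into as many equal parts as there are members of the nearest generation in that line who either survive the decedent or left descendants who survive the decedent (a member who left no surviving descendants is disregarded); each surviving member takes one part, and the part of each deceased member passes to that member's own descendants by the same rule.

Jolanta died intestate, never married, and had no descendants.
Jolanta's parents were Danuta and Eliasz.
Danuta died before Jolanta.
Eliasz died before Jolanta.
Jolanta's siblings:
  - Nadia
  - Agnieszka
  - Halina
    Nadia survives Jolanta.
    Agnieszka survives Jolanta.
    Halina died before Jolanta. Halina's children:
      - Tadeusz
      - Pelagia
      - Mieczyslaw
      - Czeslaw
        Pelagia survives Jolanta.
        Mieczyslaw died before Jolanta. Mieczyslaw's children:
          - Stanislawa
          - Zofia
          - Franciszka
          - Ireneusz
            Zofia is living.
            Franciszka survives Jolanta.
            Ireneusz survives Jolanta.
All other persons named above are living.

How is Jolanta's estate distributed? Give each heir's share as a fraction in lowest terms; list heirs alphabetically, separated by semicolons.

Agnieszka 1/3; Czeslaw 1/12; Franciszka 1/48; Ireneusz 1/48; Nadia 1/3; Pelagia 1/12; Stanislawa 1/48; Tadeusz 1/12; Zofia 1/48

Neither parent survives and there are no descendants, so the estate passes to Jolanta's siblings and their issue per stirpes.
The estate is divided into 3 equal shares of 1/3 among Nadia, Agnieszka, Halina.
Nadia is living and takes 1/3.
Agnieszka is living and takes 1/3.
Halina predeceased; the 1/3 allotted to Halina's branch passes to Halina's issue by representation.
The 1/3 is divided into 4 equal shares of 1/12 among Tadeusz, Pelagia, Mieczyslaw, Czeslaw.
Tadeusz is living and takes 1/12.
Pelagia is living and takes 1/12.
Mieczyslaw predeceased; the 1/12 allotted to Mieczyslaw's branch passes to Mieczyslaw's issue by representation.
The 1/12 is divided into 4 equal shares of 1/48 among Stanislawa, Zofia, Franciszka, Ireneusz.
Stanislawa is living and takes 1/48.
Zofia is living and takes 1/48.
Franciszka is living and takes 1/48.
Ireneusz is living and takes 1/48.
Czeslaw is living and takes 1/12.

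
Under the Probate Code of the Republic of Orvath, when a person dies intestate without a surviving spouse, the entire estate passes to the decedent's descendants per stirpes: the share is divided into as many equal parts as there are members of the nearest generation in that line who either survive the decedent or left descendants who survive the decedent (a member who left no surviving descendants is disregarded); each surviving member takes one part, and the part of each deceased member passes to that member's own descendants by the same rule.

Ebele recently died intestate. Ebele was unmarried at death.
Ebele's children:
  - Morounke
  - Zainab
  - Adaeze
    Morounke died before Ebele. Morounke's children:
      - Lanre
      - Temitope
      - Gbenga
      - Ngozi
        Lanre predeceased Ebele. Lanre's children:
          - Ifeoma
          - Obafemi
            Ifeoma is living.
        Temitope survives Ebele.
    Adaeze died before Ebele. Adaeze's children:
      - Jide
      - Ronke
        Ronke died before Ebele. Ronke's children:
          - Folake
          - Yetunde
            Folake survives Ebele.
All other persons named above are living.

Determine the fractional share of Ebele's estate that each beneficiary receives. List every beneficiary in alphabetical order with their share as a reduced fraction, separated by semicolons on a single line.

Folake 1/12; Gbenga 1/12; Ifeoma 1/24; Jide 1/6; Ngozi 1/12; Obafemi 1/24; Temitope 1/12; Yetunde 1/12; Zainab 1/3

There is no surviving spouse, so the entire estate passes to Ebele's descendants per stirpes.
The estate is divided into 3 equal shares of 1/3 among Morounke, Zainab, Adaeze.
Morounke predeceased; the 1/3 allotted to Morounke's branch passes to Morounke's issue by representation.
The 1/3 is divided into 4 equal shares of 1/12 among Lanre, Temitope, Gbenga, Ngozi.
Lanre predeceased; the 1/12 allotted to Lanre's branch passes to Lanre's issue by representation.
The 1/12 is divided into 2 equal shares of 1/24 among Ifeoma, Obafemi.
Ifeoma is living and takes 1/24.
Obafemi is living and takes 1/24.
Temitope is living and takes 1/12.
Gbenga is living and takes 1/12.
Ngozi is living and takes 1/12.
Zainab is living and takes 1/3.
Adaeze predeceased; the 1/3 allotted to Adaeze's branch passes to Adaeze's issue by representation.
The 1/3 is divided into 2 equal shares of 1/6 among Jide, Ronke.
Jide is living and takes 1/6.
Ronke predeceased; the 1/6 allotted to Ronke's branch passes to Ronke's issue by representation.
The 1/6 is divided into 2 equal shares of 1/12 among Folake, Yetunde.
Folake is living and takes 1/12.
Yetunde is living and takes 1/12.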